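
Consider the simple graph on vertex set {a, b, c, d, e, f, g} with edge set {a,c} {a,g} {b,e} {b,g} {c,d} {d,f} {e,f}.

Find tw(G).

2

A width-2 tree decomposition is:
Bags: B1 = {b, e, g}  B2 = {e, f, g}  B3 = {d, f, g}  B4 = {c, d, g}  B5 = {a, c, g}
Tree: B1–B2, B2–B3, B3–B4, B4–B5
Each bag holds 3 vertices, so the decomposition has width 2, which upper-bounds the treewidth. Since g–b–e–f–d–c–a–g is a cycle in G, G is not acyclic. Forests are exactly the graphs of treewidth ≤ 1, so tw(G) ≥ 2. The upper and lower bounds meet at 2, so that is the treewidth.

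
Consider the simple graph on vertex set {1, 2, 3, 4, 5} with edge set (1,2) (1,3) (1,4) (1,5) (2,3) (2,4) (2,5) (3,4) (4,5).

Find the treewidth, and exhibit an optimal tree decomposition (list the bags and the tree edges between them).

Treewidth 3.
One optimal decomposition is:
Bags: B1 = {1, 2, 4, 5}  B2 = {1, 2, 3, 4}
Tree: B1–B2

Every bag has size at most 4, so the width is 4 − 1 = 3 and tw(G) ≤ 3. Conversely, {1, 2, 3, 4} is a clique of size 4, and the vertices of any clique must share a bag in every tree decomposition; so some bag has ≥ 4 vertices and tw(G) ≥ 3. The upper and lower bounds meet at 3, so that is the treewidth.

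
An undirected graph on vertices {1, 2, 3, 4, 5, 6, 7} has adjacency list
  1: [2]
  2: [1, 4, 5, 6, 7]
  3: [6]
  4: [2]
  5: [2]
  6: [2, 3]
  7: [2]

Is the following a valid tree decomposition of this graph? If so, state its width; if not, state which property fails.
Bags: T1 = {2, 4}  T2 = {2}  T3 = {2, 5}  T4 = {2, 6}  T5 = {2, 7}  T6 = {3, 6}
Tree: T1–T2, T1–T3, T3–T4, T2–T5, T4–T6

No — vertex 1 appears in no bag.

A tree decomposition must satisfy three properties: every vertex lies in some bag; for every edge, both endpoints lie together in some bag; and for every vertex, the bags containing it form a connected subtree. Here vertex 1 appears in no bag, so the decomposition is invalid.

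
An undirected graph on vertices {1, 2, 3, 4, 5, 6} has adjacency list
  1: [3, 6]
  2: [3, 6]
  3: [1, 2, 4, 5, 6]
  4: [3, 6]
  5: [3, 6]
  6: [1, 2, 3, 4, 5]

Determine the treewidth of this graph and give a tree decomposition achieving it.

The largest bag has 3 vertices, giving width 2; this decomposition certifies tw(G) ≤ 2. For the lower bound, the 3 vertices {1, 3, 6} are pairwise adjacent, and any tree decomposition puts a clique entirely inside one bag — forcing width ≥ 2. Combining the bounds, tw(G) = 2.

Treewidth 2.
Bags: B1 = {3, 5, 6}  B2 = {3, 4, 6}  B3 = {1, 3, 6}  B4 = {2, 3, 6}
Tree: B1–B2, B1–B3, B3–B4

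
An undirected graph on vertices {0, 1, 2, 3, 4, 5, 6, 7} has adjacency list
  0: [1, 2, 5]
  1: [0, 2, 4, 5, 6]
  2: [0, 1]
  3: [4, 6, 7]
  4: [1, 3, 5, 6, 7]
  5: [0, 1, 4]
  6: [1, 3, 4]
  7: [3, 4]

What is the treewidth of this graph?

A width-2 tree decomposition is:
Bags: B1 = {1, 4, 5}  B2 = {0, 1, 5}  B3 = {1, 4, 6}  B4 = {3, 4, 6}  B5 = {0, 1, 2}  B6 = {3, 4, 7}
Tree: B1–B2, B1–B3, B3–B4, B2–B5, B4–B6
Every bag has size at most 3, so the width is 3 − 1 = 2 and tw(G) ≤ 2. For the lower bound, the 3 vertices {0, 1, 2} are pairwise adjacent, and any tree decomposition puts a clique entirely inside one bag — forcing width ≥ 2. Therefore the treewidth is 2.

2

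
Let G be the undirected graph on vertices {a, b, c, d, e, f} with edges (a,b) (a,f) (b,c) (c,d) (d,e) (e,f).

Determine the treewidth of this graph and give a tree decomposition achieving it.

Each bag holds 3 vertices, so the decomposition has width 2, which upper-bounds the treewidth. Since f–e–d–c–b–a–f is a cycle in G, G is not acyclic. Forests are exactly the graphs of treewidth ≤ 1, so tw(G) ≥ 2. Therefore the treewidth is 2.

Treewidth 2.
Bags: B1 = {d, e, f}  B2 = {c, d, f}  B3 = {b, c, f}  B4 = {a, b, f}
Tree: B1–B2, B2–B3, B3–B4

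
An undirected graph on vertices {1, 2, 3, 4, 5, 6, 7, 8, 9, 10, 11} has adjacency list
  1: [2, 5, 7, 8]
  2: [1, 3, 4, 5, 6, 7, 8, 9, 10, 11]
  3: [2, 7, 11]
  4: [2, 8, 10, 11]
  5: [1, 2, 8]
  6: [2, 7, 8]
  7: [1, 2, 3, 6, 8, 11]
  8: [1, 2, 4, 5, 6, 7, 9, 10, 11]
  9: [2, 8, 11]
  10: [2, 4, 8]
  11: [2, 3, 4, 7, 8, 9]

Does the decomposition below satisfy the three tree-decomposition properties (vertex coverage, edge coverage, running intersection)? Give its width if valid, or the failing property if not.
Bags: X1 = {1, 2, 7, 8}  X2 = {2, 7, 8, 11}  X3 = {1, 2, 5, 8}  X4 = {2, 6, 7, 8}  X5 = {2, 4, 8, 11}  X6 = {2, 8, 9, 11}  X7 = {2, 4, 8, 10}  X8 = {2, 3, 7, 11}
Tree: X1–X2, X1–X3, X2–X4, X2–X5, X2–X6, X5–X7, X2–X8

Yes; width 3.

Checking the three conditions: (i) the bags cover all of {1, 2, 3, 4, 5, 6, 7, 8, 9, 10, 11}; (ii) for each edge, some bag contains both endpoints; (iii) the bags containing any fixed vertex form a subtree. All hold, so the decomposition is valid with width 4 − 1 = 3.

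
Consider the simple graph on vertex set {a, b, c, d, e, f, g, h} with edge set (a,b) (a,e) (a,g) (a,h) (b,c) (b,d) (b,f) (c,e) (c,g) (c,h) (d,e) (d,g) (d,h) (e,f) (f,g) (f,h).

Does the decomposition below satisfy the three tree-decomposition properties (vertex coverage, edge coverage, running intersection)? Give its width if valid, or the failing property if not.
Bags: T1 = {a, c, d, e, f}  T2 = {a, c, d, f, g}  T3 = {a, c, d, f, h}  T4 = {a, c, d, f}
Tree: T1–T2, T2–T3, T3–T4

A tree decomposition must satisfy three properties: every vertex lies in some bag; for every edge, both endpoints lie together in some bag; and for every vertex, the bags containing it form a connected subtree. Here vertex b appears in no bag, so the decomposition is invalid.

No — vertex b appears in no bag.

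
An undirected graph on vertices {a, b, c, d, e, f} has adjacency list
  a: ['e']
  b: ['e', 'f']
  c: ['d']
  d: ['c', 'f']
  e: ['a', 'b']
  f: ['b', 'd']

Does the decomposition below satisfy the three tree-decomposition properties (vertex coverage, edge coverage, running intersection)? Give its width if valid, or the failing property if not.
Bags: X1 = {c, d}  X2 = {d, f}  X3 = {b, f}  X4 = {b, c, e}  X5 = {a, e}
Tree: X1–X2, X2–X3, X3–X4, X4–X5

No — bags containing vertex c are not connected in the tree.

A tree decomposition must satisfy three properties: every vertex lies in some bag; for every edge, both endpoints lie together in some bag; and for every vertex, the bags containing it form a connected subtree. Here bags containing vertex c are not connected in the tree, so the decomposition is invalid.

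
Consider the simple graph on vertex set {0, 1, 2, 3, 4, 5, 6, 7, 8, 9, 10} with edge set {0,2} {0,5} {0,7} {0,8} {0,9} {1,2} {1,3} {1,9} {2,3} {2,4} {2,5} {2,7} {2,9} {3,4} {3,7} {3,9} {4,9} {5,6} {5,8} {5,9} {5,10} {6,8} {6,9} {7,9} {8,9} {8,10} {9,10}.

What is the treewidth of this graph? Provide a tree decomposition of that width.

Each bag holds 4 vertices, so the decomposition has width 3, which upper-bounds the treewidth. On the other hand G contains the 4-clique {0, 5, 8, 9}. A clique must lie in a single bag of any decomposition, so no decomposition can have width below 3. Combining the bounds, tw(G) = 3.

Treewidth 3.
One optimal decomposition is:
Bags: B1 = {0, 5, 8, 9}  B2 = {5, 6, 8, 9}  B3 = {0, 2, 5, 9}  B4 = {0, 2, 7, 9}  B5 = {2, 3, 7, 9}  B6 = {2, 3, 4, 9}  B7 = {5, 8, 9, 10}  B8 = {1, 2, 3, 9}
Tree: B1–B2, B1–B3, B3–B4, B4–B5, B5–B6, B1–B7, B5–B8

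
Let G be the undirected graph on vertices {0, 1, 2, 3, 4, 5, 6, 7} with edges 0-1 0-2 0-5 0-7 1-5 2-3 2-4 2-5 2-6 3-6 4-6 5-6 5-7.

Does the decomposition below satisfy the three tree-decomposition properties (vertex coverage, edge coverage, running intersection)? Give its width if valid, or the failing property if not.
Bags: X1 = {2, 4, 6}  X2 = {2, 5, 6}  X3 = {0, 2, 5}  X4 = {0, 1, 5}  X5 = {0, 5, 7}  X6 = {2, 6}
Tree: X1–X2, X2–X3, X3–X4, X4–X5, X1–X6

No — vertex 3 appears in no bag.

A tree decomposition must satisfy three properties: every vertex lies in some bag; for every edge, both endpoints lie together in some bag; and for every vertex, the bags containing it form a connected subtree. Here vertex 3 appears in no bag, so the decomposition is invalid.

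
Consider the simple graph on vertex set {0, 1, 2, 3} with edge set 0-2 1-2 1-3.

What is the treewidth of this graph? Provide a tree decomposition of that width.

Each bag holds 2 vertices, so the decomposition has width 1, which upper-bounds the treewidth. Since G has at least one edge (e.g. 3–1), it is not an edgeless graph, so tw(G) ≥ 1. Hence tw(G) = 1 exactly.

Treewidth 1.
Bags: B1 = {1, 3}  B2 = {1, 2}  B3 = {0, 2}
Tree: B1–B2, B2–B3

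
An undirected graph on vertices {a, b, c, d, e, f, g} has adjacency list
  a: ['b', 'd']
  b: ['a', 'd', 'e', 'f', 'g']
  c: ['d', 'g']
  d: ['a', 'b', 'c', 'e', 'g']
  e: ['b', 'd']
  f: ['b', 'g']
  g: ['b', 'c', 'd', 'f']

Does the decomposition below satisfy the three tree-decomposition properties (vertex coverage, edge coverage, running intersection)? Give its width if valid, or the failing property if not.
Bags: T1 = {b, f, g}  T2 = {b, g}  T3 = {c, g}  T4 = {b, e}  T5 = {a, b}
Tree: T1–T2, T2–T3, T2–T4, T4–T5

A tree decomposition must satisfy three properties: every vertex lies in some bag; for every edge, both endpoints lie together in some bag; and for every vertex, the bags containing it form a connected subtree. Here vertex d appears in no bag, so the decomposition is invalid.

No — vertex d appears in no bag.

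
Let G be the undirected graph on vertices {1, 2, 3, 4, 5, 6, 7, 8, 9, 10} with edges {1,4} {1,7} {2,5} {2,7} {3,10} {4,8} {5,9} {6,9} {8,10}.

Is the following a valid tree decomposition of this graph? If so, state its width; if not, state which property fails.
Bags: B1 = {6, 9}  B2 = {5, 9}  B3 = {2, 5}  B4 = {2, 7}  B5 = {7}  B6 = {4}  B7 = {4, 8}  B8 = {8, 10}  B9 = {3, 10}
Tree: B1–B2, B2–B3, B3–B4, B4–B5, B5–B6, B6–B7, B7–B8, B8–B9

No — vertex 1 appears in no bag.

A tree decomposition must satisfy three properties: every vertex lies in some bag; for every edge, both endpoints lie together in some bag; and for every vertex, the bags containing it form a connected subtree. Here vertex 1 appears in no bag, so the decomposition is invalid.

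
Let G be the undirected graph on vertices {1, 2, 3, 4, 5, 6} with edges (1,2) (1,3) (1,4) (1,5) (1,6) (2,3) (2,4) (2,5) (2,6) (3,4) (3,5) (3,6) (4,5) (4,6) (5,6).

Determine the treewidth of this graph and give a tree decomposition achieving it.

Treewidth 5.
One optimal decomposition is:
Bags: B1 = {1, 2, 3, 4, 5, 6}
Tree: (single bag)

With just one bag of size 6, the width is 6 − 1 = 5, so tw(G) ≤ 5. Conversely, {1, 2, 3, 4, 5, 6} is a clique of size 6, and the vertices of any clique must share a bag in every tree decomposition; so some bag has ≥ 6 vertices and tw(G) ≥ 5. The upper and lower bounds meet at 5, so that is the treewidth.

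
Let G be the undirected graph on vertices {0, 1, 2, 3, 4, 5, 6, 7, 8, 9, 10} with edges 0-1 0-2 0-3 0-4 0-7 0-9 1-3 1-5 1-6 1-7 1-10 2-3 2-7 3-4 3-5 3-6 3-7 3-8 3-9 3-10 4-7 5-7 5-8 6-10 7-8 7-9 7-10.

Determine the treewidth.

A width-3 tree decomposition is:
Bags: B1 = {0, 1, 3, 7}  B2 = {1, 3, 5, 7}  B3 = {0, 3, 4, 7}  B4 = {0, 2, 3, 7}  B5 = {1, 3, 7, 10}  B6 = {1, 3, 6, 10}  B7 = {3, 5, 7, 8}  B8 = {0, 3, 7, 9}
Tree: B1–B2, B1–B3, B1–B4, B1–B5, B5–B6, B2–B7, B3–B8
Every bag has size at most 4, so the width is 4 − 1 = 3 and tw(G) ≤ 3. Conversely, {1, 3, 6, 10} is a clique of size 4, and the vertices of any clique must share a bag in every tree decomposition; so some bag has ≥ 4 vertices and tw(G) ≥ 3. Hence tw(G) = 3 exactly.

3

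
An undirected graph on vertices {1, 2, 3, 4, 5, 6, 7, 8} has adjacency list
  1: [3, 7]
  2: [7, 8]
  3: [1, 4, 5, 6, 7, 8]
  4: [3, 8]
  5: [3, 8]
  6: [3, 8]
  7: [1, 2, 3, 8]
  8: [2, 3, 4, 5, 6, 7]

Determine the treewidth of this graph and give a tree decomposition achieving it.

The largest bag has 3 vertices, giving width 2; this decomposition certifies tw(G) ≤ 2. On the other hand G contains the 3-clique {2, 7, 8}. A clique must lie in a single bag of any decomposition, so no decomposition can have width below 2. Combining the bounds, tw(G) = 2.

Treewidth 2.
One such decomposition:
Bags: B1 = {3, 7, 8}  B2 = {2, 7, 8}  B3 = {3, 5, 8}  B4 = {3, 6, 8}  B5 = {3, 4, 8}  B6 = {1, 3, 7}
Tree: B1–B2, B1–B3, B1–B4, B4–B5, B1–B6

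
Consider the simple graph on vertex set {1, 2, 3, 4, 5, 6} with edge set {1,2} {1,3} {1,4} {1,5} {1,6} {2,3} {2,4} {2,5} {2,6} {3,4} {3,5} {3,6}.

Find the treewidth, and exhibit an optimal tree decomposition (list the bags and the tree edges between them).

Treewidth 3.
One optimal decomposition is:
Bags: B1 = {1, 2, 3, 5}  B2 = {1, 2, 3, 6}  B3 = {1, 2, 3, 4}
Tree: B1–B2, B2–B3

Every bag has size at most 4, so the width is 4 − 1 = 3 and tw(G) ≤ 3. For the lower bound, the 4 vertices {1, 2, 3, 4} are pairwise adjacent, and any tree decomposition puts a clique entirely inside one bag — forcing width ≥ 3. Combining the bounds, tw(G) = 3.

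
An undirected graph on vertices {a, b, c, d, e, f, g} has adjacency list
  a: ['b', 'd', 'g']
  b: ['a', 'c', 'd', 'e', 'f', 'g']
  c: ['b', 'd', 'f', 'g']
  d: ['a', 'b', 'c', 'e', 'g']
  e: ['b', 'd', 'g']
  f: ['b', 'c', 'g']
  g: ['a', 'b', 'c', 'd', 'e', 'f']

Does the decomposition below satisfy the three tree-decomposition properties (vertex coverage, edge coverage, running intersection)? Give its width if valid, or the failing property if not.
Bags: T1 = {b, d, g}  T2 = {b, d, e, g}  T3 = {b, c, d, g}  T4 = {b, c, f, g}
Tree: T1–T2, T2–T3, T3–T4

A tree decomposition must satisfy three properties: every vertex lies in some bag; for every edge, both endpoints lie together in some bag; and for every vertex, the bags containing it form a connected subtree. Here vertex a appears in no bag, so the decomposition is invalid.

No — vertex a appears in no bag.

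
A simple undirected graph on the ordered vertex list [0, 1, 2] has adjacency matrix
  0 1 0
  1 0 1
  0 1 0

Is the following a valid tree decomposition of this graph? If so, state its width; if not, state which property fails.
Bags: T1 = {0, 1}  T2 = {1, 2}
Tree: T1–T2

Vertex coverage: the bags together contain {0, 1, 2}, the full vertex set. Edge coverage: each edge of G has both endpoints in at least one bag. Running intersection: for every vertex, the bags containing it form a connected subtree. All three properties hold, so this is a valid tree decomposition of width max|bag| − 1 = 1, and hence tw(G) ≤ 1.

Yes; width 1.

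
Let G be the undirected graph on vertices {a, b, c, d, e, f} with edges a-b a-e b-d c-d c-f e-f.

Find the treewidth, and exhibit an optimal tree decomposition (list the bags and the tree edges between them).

Every bag has size at most 3, so the width is 3 − 1 = 2 and tw(G) ≤ 2. For the lower bound, G contains the cycle d–c–f–e–a–b–d, so G is not a forest; only forests have treewidth ≤ 1, hence tw(G) ≥ 2. The upper and lower bounds meet at 2, so that is the treewidth.

Treewidth 2.
One optimal decomposition is:
Bags: B1 = {c, d, f}  B2 = {d, e, f}  B3 = {a, d, e}  B4 = {a, b, d}
Tree: B1–B2, B2–B3, B3–B4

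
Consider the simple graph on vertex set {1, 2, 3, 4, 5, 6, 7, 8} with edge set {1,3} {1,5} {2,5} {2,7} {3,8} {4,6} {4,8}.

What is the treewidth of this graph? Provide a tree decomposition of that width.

Treewidth 1.
Bags: B1 = {4, 6}  B2 = {4, 8}  B3 = {3, 8}  B4 = {1, 3}  B5 = {1, 5}  B6 = {2, 5}  B7 = {2, 7}
Tree: B1–B2, B2–B3, B3–B4, B4–B5, B5–B6, B6–B7

The largest bag has 2 vertices, giving width 1; this decomposition certifies tw(G) ≤ 1. G has an edge, so its treewidth is at least 1. The upper and lower bounds meet at 1, so that is the treewidth.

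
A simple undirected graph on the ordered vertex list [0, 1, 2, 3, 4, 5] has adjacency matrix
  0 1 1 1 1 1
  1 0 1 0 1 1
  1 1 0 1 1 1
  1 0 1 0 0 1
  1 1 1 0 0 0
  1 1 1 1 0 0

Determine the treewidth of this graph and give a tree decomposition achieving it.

Treewidth 3.
One such decomposition:
Bags: B1 = {0, 2, 3, 5}  B2 = {0, 1, 2, 5}  B3 = {0, 1, 2, 4}
Tree: B1–B2, B2–B3

Each bag holds 4 vertices, so the decomposition has width 3, which upper-bounds the treewidth. Conversely, {0, 1, 2, 4} is a clique of size 4, and the vertices of any clique must share a bag in every tree decomposition; so some bag has ≥ 4 vertices and tw(G) ≥ 3. Hence tw(G) = 3 exactly.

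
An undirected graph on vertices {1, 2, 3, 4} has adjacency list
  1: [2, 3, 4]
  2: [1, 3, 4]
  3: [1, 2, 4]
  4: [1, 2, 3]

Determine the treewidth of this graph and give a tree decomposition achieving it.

Treewidth 3.
Bags: B1 = {1, 2, 3, 4}
Tree: (single bag)

With just one bag of size 4, the width is 4 − 1 = 3, so tw(G) ≤ 3. Conversely, {1, 2, 3, 4} is a clique of size 4, and the vertices of any clique must share a bag in every tree decomposition; so some bag has ≥ 4 vertices and tw(G) ≥ 3. Therefore the treewidth is 3.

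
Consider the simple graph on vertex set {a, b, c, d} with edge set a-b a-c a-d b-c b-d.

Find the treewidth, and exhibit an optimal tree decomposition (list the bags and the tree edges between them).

Every bag has size at most 3, so the width is 3 − 1 = 2 and tw(G) ≤ 2. On the other hand G contains the 3-clique {a, b, d}. A clique must lie in a single bag of any decomposition, so no decomposition can have width below 2. Therefore the treewidth is 2.

Treewidth 2.
One such decomposition:
Bags: B1 = {a, b, d}  B2 = {a, b, c}
Tree: B1–B2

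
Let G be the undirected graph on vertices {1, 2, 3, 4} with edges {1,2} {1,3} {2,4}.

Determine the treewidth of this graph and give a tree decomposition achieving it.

Each bag holds 2 vertices, so the decomposition has width 1, which upper-bounds the treewidth. G has an edge, so its treewidth is at least 1. Therefore the treewidth is 1.

Treewidth 1.
One optimal decomposition is:
Bags: B1 = {2, 4}  B2 = {1, 2}  B3 = {1, 3}
Tree: B1–B2, B2–B3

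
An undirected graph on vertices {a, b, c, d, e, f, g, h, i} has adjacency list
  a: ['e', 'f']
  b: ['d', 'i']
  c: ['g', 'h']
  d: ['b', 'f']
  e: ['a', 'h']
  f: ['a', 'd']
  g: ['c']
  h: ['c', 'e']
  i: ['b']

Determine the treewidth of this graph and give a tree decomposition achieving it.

Every bag has size at most 2, so the width is 2 − 1 = 1 and tw(G) ≤ 1. Any graph with an edge has treewidth ≥ 1, and G has the edge g–c. The upper and lower bounds meet at 1, so that is the treewidth.

Treewidth 1.
One optimal decomposition is:
Bags: B1 = {c, g}  B2 = {c, h}  B3 = {e, h}  B4 = {a, e}  B5 = {a, f}  B6 = {d, f}  B7 = {b, d}  B8 = {b, i}
Tree: B1–B2, B2–B3, B3–B4, B4–B5, B5–B6, B6–B7, B7–B8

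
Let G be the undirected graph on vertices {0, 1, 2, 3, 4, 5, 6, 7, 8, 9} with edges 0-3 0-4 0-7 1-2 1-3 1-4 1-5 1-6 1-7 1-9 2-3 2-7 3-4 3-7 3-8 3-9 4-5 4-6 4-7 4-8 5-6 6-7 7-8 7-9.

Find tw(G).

A width-3 tree decomposition is:
Bags: B1 = {1, 3, 4, 7}  B2 = {1, 3, 7, 9}  B3 = {1, 4, 6, 7}  B4 = {1, 2, 3, 7}  B5 = {1, 4, 5, 6}  B6 = {0, 3, 4, 7}  B7 = {3, 4, 7, 8}
Tree: B1–B2, B1–B3, B2–B4, B3–B5, B1–B6, B6–B7
Each bag holds 4 vertices, so the decomposition has width 3, which upper-bounds the treewidth. On the other hand G contains the 4-clique {1, 4, 5, 6}. A clique must lie in a single bag of any decomposition, so no decomposition can have width below 3. The upper and lower bounds meet at 3, so that is the treewidth.

3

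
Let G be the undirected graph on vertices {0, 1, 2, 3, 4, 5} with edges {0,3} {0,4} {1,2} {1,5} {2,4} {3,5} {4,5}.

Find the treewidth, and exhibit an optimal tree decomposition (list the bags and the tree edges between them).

Treewidth 2.
One optimal decomposition is:
Bags: B1 = {0, 3, 4}  B2 = {3, 4, 5}  B3 = {2, 4, 5}  B4 = {1, 2, 5}
Tree: B1–B2, B2–B3, B3–B4

The largest bag has 3 vertices, giving width 2; this decomposition certifies tw(G) ≤ 2. Since 0–3–5–4–0 is a cycle in G, G is not acyclic. Forests are exactly the graphs of treewidth ≤ 1, so tw(G) ≥ 2. The upper and lower bounds meet at 2, so that is the treewidth.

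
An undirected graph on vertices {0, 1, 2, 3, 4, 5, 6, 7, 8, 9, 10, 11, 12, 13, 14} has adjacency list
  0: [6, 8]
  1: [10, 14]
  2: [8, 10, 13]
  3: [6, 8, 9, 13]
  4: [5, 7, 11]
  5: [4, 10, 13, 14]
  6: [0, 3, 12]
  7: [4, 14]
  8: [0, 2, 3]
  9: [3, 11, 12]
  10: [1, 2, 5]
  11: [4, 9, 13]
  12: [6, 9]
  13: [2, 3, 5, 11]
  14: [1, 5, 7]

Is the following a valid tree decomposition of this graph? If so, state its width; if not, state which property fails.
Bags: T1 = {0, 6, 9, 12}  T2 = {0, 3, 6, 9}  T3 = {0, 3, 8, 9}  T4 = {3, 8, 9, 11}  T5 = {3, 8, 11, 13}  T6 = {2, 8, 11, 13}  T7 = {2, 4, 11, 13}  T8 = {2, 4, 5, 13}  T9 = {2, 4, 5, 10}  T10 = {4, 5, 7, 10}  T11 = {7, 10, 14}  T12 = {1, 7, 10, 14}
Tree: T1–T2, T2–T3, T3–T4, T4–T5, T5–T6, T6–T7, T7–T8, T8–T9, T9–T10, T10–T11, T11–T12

No — edge (5,14) lies in no bag.

A tree decomposition must satisfy three properties: every vertex lies in some bag; for every edge, both endpoints lie together in some bag; and for every vertex, the bags containing it form a connected subtree. Here edge (5,14) lies in no bag, so the decomposition is invalid.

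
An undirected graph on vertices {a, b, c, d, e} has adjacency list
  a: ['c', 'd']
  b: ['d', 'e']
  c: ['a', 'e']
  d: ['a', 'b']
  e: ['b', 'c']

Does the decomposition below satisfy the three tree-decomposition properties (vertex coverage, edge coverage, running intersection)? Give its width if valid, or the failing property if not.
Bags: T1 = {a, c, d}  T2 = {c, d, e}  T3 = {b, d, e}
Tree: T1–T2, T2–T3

Every vertex of G appears in some bag (union = {a, b, c, d, e}); every edge is covered by a bag; and for each vertex v the set of bags containing v is connected in the bag tree. The decomposition is therefore valid. The largest bag has 3 vertices, so the width is 2.

Yes; width 2.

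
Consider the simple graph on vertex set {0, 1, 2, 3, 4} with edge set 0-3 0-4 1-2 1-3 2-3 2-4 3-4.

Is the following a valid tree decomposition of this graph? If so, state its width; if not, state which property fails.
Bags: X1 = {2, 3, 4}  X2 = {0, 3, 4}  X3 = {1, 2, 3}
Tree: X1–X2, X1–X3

Vertex coverage: the bags together contain {0, 1, 2, 3, 4}, the full vertex set. Edge coverage: each edge of G has both endpoints in at least one bag. Running intersection: for every vertex, the bags containing it form a connected subtree. All three properties hold, so this is a valid tree decomposition of width max|bag| − 1 = 2, and hence tw(G) ≤ 2.

Yes; width 2.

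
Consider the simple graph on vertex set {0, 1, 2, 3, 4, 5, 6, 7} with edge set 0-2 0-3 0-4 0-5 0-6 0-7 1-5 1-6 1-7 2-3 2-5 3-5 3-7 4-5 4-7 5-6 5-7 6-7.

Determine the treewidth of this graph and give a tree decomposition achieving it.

Each bag holds 4 vertices, so the decomposition has width 3, which upper-bounds the treewidth. On the other hand G contains the 4-clique {0, 2, 3, 5}. A clique must lie in a single bag of any decomposition, so no decomposition can have width below 3. The upper and lower bounds meet at 3, so that is the treewidth.

Treewidth 3.
One such decomposition:
Bags: B1 = {0, 3, 5, 7}  B2 = {0, 4, 5, 7}  B3 = {0, 2, 3, 5}  B4 = {0, 5, 6, 7}  B5 = {1, 5, 6, 7}
Tree: B1–B2, B1–B3, B1–B4, B4–B5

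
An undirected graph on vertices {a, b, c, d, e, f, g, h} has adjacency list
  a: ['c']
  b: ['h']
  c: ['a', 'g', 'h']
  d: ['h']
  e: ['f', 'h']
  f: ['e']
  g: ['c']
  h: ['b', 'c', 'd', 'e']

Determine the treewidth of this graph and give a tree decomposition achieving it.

Each bag holds 2 vertices, so the decomposition has width 1, which upper-bounds the treewidth. Any graph with an edge has treewidth ≥ 1, and G has the edge a–c. The upper and lower bounds meet at 1, so that is the treewidth.

Treewidth 1.
One such decomposition:
Bags: B1 = {a, c}  B2 = {c, h}  B3 = {e, h}  B4 = {d, h}  B5 = {e, f}  B6 = {c, g}  B7 = {b, h}
Tree: B1–B2, B2–B3, B2–B4, B3–B5, B2–B6, B4–B7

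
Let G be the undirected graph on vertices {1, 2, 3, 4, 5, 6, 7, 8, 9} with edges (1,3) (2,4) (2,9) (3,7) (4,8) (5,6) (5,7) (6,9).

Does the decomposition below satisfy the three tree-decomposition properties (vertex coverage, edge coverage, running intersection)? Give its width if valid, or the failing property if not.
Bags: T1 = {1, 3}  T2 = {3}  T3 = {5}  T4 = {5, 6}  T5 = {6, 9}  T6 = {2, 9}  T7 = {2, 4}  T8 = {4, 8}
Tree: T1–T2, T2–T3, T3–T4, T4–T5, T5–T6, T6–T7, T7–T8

No — vertex 7 appears in no bag.

A tree decomposition must satisfy three properties: every vertex lies in some bag; for every edge, both endpoints lie together in some bag; and for every vertex, the bags containing it form a connected subtree. Here vertex 7 appears in no bag, so the decomposition is invalid.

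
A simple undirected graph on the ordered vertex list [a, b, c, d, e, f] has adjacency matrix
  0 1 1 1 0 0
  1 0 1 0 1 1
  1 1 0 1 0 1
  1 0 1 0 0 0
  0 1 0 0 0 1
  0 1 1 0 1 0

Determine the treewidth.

2

A width-2 tree decomposition is:
Bags: B1 = {b, c, f}  B2 = {b, e, f}  B3 = {a, b, c}  B4 = {a, c, d}
Tree: B1–B2, B1–B3, B3–B4
Each bag holds 3 vertices, so the decomposition has width 2, which upper-bounds the treewidth. Conversely, {b, e, f} is a clique of size 3, and the vertices of any clique must share a bag in every tree decomposition; so some bag has ≥ 3 vertices and tw(G) ≥ 2. Hence tw(G) = 2 exactly.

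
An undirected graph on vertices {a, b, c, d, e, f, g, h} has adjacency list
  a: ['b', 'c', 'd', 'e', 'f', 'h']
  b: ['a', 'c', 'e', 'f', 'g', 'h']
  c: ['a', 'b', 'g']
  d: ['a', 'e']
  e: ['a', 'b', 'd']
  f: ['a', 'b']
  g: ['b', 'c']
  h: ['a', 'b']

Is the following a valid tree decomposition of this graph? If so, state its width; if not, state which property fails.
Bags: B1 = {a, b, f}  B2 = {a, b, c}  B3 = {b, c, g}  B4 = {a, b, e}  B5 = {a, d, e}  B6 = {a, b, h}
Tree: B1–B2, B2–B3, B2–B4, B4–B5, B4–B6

Every vertex of G appears in some bag (union = {a, b, c, d, e, f, g, h}); every edge is covered by a bag; and for each vertex v the set of bags containing v is connected in the bag tree. The decomposition is therefore valid. The largest bag has 3 vertices, so the width is 2.

Yes; width 2.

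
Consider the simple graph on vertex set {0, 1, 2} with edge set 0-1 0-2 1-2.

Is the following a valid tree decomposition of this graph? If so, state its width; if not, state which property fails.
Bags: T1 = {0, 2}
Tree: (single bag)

A tree decomposition must satisfy three properties: every vertex lies in some bag; for every edge, both endpoints lie together in some bag; and for every vertex, the bags containing it form a connected subtree. Here vertex 1 appears in no bag, so the decomposition is invalid.

No — vertex 1 appears in no bag.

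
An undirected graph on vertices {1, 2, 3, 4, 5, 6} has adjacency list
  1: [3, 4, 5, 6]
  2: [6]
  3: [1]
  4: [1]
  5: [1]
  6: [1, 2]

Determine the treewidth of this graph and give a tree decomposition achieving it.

Each bag holds 2 vertices, so the decomposition has width 1, which upper-bounds the treewidth. Any graph with an edge has treewidth ≥ 1, and G has the edge 6–1. The upper and lower bounds meet at 1, so that is the treewidth.

Treewidth 1.
Bags: B1 = {1, 6}  B2 = {1, 5}  B3 = {2, 6}  B4 = {1, 4}  B5 = {1, 3}
Tree: B1–B2, B1–B3, B1–B4, B4–B5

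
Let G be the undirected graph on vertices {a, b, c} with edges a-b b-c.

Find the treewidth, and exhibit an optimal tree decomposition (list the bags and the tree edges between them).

The largest bag has 2 vertices, giving width 1; this decomposition certifies tw(G) ≤ 1. Since G has at least one edge (e.g. c–b), it is not an edgeless graph, so tw(G) ≥ 1. The upper and lower bounds meet at 1, so that is the treewidth.

Treewidth 1.
Bags: B1 = {b, c}  B2 = {a, b}
Tree: B1–B2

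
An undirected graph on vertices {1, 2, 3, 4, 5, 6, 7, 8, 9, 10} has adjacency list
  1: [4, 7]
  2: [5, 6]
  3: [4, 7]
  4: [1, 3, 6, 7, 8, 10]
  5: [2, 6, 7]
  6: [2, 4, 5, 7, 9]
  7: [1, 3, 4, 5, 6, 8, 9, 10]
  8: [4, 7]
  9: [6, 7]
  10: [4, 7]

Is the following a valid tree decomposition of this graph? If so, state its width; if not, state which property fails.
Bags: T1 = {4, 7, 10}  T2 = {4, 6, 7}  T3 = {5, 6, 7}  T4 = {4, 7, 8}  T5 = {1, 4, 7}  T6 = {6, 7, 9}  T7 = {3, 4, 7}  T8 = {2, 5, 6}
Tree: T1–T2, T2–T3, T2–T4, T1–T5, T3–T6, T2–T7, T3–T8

Vertex coverage: the bags together contain {1, 2, 3, 4, 5, 6, 7, 8, 9, 10}, the full vertex set. Edge coverage: each edge of G has both endpoints in at least one bag. Running intersection: for every vertex, the bags containing it form a connected subtree. All three properties hold, so this is a valid tree decomposition of width max|bag| − 1 = 2, and hence tw(G) ≤ 2.

Yes; width 2.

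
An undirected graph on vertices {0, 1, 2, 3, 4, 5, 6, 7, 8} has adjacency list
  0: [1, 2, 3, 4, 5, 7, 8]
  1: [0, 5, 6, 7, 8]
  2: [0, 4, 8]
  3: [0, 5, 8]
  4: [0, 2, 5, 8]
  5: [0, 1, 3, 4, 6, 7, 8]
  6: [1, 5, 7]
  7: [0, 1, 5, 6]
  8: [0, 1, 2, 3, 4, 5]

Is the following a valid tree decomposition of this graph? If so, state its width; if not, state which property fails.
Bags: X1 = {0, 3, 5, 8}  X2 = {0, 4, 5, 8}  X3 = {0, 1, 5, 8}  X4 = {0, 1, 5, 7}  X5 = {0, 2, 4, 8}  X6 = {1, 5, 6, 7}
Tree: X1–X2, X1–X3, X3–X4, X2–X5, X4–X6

Yes; width 3.

Vertex coverage: the bags together contain {0, 1, 2, 3, 4, 5, 6, 7, 8}, the full vertex set. Edge coverage: each edge of G has both endpoints in at least one bag. Running intersection: for every vertex, the bags containing it form a connected subtree. All three properties hold, so this is a valid tree decomposition of width max|bag| − 1 = 3, and hence tw(G) ≤ 3.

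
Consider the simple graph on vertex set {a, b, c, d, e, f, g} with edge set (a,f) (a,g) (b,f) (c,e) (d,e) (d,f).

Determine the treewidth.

1

A width-1 tree decomposition is:
Bags: B1 = {d, f}  B2 = {a, f}  B3 = {b, f}  B4 = {d, e}  B5 = {c, e}  B6 = {a, g}
Tree: B1–B2, B1–B3, B1–B4, B4–B5, B2–B6
Each bag holds 2 vertices, so the decomposition has width 1, which upper-bounds the treewidth. Since G has at least one edge (e.g. d–f), it is not an edgeless graph, so tw(G) ≥ 1. Combining the bounds, tw(G) = 1.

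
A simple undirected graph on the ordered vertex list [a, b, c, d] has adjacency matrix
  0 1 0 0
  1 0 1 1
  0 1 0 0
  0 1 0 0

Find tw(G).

1

A width-1 tree decomposition is:
Bags: B1 = {b, d}  B2 = {b, c}  B3 = {a, b}
Tree: B1–B2, B1–B3
Every bag has size at most 2, so the width is 2 − 1 = 1 and tw(G) ≤ 1. Since G has at least one edge (e.g. d–b), it is not an edgeless graph, so tw(G) ≥ 1. The upper and lower bounds meet at 1, so that is the treewidth.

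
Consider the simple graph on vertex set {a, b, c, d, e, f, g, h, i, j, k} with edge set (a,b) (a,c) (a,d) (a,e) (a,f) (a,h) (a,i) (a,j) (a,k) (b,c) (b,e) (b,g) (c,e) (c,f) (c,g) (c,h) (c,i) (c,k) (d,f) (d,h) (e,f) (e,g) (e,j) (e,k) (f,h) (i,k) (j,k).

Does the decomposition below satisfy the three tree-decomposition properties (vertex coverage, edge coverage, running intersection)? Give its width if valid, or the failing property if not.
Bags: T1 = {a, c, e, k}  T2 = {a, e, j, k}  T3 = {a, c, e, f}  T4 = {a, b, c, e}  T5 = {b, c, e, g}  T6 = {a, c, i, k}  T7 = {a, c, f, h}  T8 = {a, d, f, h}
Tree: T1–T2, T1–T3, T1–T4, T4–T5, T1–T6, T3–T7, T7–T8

Every vertex of G appears in some bag (union = {a, b, c, d, e, f, g, h, i, j, k}); every edge is covered by a bag; and for each vertex v the set of bags containing v is connected in the bag tree. The decomposition is therefore valid. The largest bag has 4 vertices, so the width is 3.

Yes; width 3.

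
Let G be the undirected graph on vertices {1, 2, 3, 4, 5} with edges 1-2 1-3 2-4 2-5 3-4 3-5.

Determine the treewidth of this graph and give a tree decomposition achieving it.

Treewidth 2.
Bags: B1 = {2, 3, 4}  B2 = {2, 3, 5}  B3 = {1, 2, 3}
Tree: B1–B2, B2–B3

Every bag has size at most 3, so the width is 3 − 1 = 2 and tw(G) ≤ 2. Since 4–3–5–2–4 is a cycle in G, G is not acyclic. Forests are exactly the graphs of treewidth ≤ 1, so tw(G) ≥ 2. Hence tw(G) = 2 exactly.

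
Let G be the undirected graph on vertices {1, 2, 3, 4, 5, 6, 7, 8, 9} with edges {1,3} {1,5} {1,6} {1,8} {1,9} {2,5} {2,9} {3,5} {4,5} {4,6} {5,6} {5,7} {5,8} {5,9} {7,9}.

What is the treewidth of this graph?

A width-2 tree decomposition is:
Bags: B1 = {1, 5, 9}  B2 = {1, 3, 5}  B3 = {1, 5, 8}  B4 = {1, 5, 6}  B5 = {2, 5, 9}  B6 = {5, 7, 9}  B7 = {4, 5, 6}
Tree: B1–B2, B2–B3, B1–B4, B1–B5, B1–B6, B4–B7
Every bag has size at most 3, so the width is 3 − 1 = 2 and tw(G) ≤ 2. Conversely, {1, 5, 8} is a clique of size 3, and the vertices of any clique must share a bag in every tree decomposition; so some bag has ≥ 3 vertices and tw(G) ≥ 2. Hence tw(G) = 2 exactly.

2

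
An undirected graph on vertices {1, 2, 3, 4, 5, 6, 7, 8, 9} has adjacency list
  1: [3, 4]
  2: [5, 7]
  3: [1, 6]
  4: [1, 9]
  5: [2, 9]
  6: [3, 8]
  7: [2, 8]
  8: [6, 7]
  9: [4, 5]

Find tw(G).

2

A width-2 tree decomposition is:
Bags: B1 = {1, 3, 4}  B2 = {3, 4, 9}  B3 = {3, 5, 9}  B4 = {2, 3, 5}  B5 = {2, 3, 7}  B6 = {3, 7, 8}  B7 = {3, 6, 8}
Tree: B1–B2, B2–B3, B3–B4, B4–B5, B5–B6, B6–B7
The largest bag has 3 vertices, giving width 2; this decomposition certifies tw(G) ≤ 2. The edges 3–1–4–9–5–2–7–8–6–3 form a cycle, so G is not a tree and its treewidth is at least 2. The upper and lower bounds meet at 2, so that is the treewidth.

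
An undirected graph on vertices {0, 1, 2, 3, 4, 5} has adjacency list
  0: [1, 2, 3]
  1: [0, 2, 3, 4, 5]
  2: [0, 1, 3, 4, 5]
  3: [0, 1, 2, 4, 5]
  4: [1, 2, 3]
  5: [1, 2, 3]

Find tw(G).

3

A width-3 tree decomposition is:
Bags: B1 = {1, 2, 3, 4}  B2 = {1, 2, 3, 5}  B3 = {0, 1, 2, 3}
Tree: B1–B2, B1–B3
Each bag holds 4 vertices, so the decomposition has width 3, which upper-bounds the treewidth. For the lower bound, the 4 vertices {0, 1, 2, 3} are pairwise adjacent, and any tree decomposition puts a clique entirely inside one bag — forcing width ≥ 3. Hence tw(G) = 3 exactly.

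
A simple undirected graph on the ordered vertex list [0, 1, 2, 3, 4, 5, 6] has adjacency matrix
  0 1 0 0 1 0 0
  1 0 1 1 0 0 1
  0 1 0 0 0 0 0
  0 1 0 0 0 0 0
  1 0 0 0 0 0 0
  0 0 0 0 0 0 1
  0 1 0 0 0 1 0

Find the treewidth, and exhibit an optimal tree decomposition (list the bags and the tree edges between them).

Each bag holds 2 vertices, so the decomposition has width 1, which upper-bounds the treewidth. Any graph with an edge has treewidth ≥ 1, and G has the edge 3–1. Hence tw(G) = 1 exactly.

Treewidth 1.
Bags: B1 = {1, 3}  B2 = {0, 1}  B3 = {1, 2}  B4 = {0, 4}  B5 = {1, 6}  B6 = {5, 6}
Tree: B1–B2, B2–B3, B2–B4, B2–B5, B5–B6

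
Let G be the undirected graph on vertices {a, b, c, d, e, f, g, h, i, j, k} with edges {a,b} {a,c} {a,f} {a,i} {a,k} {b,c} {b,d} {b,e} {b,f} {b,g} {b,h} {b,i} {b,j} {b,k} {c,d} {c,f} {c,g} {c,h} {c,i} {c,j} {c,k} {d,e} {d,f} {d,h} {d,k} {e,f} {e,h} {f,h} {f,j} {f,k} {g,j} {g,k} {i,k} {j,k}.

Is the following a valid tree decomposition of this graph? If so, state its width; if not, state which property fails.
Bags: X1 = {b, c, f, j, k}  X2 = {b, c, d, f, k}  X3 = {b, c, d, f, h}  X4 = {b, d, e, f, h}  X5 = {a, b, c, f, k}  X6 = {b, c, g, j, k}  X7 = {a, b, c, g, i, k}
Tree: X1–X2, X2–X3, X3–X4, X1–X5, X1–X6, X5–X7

No — bags containing vertex g are not connected in the tree.

A tree decomposition must satisfy three properties: every vertex lies in some bag; for every edge, both endpoints lie together in some bag; and for every vertex, the bags containing it form a connected subtree. Here bags containing vertex g are not connected in the tree, so the decomposition is invalid.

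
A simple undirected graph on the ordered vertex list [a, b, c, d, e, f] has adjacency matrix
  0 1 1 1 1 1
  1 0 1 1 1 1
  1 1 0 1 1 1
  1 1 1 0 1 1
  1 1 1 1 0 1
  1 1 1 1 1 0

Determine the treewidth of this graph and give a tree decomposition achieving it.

Treewidth 5.
Bags: B1 = {a, b, c, d, e, f}
Tree: (single bag)

With just one bag of size 6, the width is 6 − 1 = 5, so tw(G) ≤ 5. On the other hand G contains the 6-clique {a, b, c, d, e, f}. A clique must lie in a single bag of any decomposition, so no decomposition can have width below 5. Hence tw(G) = 5 exactly.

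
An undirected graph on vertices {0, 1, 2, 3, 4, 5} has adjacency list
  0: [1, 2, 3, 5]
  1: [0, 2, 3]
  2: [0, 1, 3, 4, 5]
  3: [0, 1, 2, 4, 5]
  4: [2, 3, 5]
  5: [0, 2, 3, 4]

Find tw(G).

3

A width-3 tree decomposition is:
Bags: B1 = {0, 2, 3, 5}  B2 = {0, 1, 2, 3}  B3 = {2, 3, 4, 5}
Tree: B1–B2, B1–B3
The largest bag has 4 vertices, giving width 3; this decomposition certifies tw(G) ≤ 3. On the other hand G contains the 4-clique {0, 1, 2, 3}. A clique must lie in a single bag of any decomposition, so no decomposition can have width below 3. Therefore the treewidth is 3.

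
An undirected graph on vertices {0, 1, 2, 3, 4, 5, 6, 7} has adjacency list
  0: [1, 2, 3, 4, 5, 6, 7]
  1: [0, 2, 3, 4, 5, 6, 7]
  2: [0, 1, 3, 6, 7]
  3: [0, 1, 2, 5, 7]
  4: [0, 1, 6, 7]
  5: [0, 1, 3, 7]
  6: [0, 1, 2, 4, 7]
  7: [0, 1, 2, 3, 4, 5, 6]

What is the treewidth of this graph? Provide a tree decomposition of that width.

The largest bag has 5 vertices, giving width 4; this decomposition certifies tw(G) ≤ 4. Conversely, {0, 1, 2, 3, 7} is a clique of size 5, and the vertices of any clique must share a bag in every tree decomposition; so some bag has ≥ 5 vertices and tw(G) ≥ 4. The upper and lower bounds meet at 4, so that is the treewidth.

Treewidth 4.
One such decomposition:
Bags: B1 = {0, 1, 3, 5, 7}  B2 = {0, 1, 2, 3, 7}  B3 = {0, 1, 2, 6, 7}  B4 = {0, 1, 4, 6, 7}
Tree: B1–B2, B2–B3, B3–B4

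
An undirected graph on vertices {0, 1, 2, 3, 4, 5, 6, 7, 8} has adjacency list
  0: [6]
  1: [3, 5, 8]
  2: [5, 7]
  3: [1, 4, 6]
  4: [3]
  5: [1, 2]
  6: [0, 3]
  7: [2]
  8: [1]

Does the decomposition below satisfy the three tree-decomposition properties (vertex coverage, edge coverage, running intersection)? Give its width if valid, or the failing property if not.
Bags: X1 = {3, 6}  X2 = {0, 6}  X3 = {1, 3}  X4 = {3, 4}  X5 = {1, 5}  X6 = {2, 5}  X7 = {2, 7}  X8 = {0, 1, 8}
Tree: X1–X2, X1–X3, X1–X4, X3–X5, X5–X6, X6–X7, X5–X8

A tree decomposition must satisfy three properties: every vertex lies in some bag; for every edge, both endpoints lie together in some bag; and for every vertex, the bags containing it form a connected subtree. Here bags containing vertex 0 are not connected in the tree, so the decomposition is invalid.

No — bags containing vertex 0 are not connected in the tree.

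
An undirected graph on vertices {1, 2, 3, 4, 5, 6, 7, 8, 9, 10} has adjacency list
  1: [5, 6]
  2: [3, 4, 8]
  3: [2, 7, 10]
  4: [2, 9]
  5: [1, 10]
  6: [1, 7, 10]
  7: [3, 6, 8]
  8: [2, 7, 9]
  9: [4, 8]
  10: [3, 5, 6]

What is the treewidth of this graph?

2

A width-2 tree decomposition is:
Bags: B1 = {1, 5, 10}  B2 = {1, 6, 10}  B3 = {3, 6, 10}  B4 = {3, 6, 7}  B5 = {2, 3, 7}  B6 = {2, 7, 8}  B7 = {2, 4, 8}  B8 = {4, 8, 9}
Tree: B1–B2, B2–B3, B3–B4, B4–B5, B5–B6, B6–B7, B7–B8
Each bag holds 3 vertices, so the decomposition has width 2, which upper-bounds the treewidth. The edges 5–1–6–10–5 form a cycle, so G is not a tree and its treewidth is at least 2. Therefore the treewidth is 2.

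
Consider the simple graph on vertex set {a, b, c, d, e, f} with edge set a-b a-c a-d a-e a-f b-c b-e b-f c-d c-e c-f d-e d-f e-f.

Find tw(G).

A width-4 tree decomposition is:
Bags: B1 = {a, c, d, e, f}  B2 = {a, b, c, e, f}
Tree: B1–B2
Every bag has size at most 5, so the width is 5 − 1 = 4 and tw(G) ≤ 4. Conversely, {a, c, d, e, f} is a clique of size 5, and the vertices of any clique must share a bag in every tree decomposition; so some bag has ≥ 5 vertices and tw(G) ≥ 4. Combining the bounds, tw(G) = 4.

4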